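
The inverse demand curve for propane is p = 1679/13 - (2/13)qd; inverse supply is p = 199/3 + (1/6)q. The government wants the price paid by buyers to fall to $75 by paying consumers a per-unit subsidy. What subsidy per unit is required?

At a buyer price of 75, quantity demanded is 839.5 − 6.5·75 = 352.
Sellers supply 352 only when they receive ps = 199/3 + (1/6)·352 = 125.
s = ps − pb = 125 − 75 = 50.

Required subsidy s = $50 per unit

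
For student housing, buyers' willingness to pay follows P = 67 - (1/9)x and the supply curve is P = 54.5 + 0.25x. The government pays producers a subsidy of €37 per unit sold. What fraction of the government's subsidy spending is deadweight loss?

Pre-subsidy: 67 - (1/9)x = 54.5 + 0.25x gives x* = 450/13 and P* = 821/13.
With the subsidy, sellers receive Ps = Pb + 37 for each unit, where Pb is the price buyers pay.
On the curves, Pb = 67 - (1/9)x and Ps = 54.5 + 0.25x; the wedge Ps − Pb = 37 gives 54.5 + 0.25x − (67 - (1/9)x) = 37, so x' = 1782/13.
Then Pb = 67 − (1/9)·(1782/13) = 673/13 and Ps = 54.5 + 0.25·(1782/13) = 1154/13.
ΔCS = ½(450/13 + 1782/13)(821/13 − 673/13) = 165168/169; ΔPS = ½(450/13 + 1782/13)(1154/13 − 821/13) = 371628/169.
Government spending = 37 × 1782/13 = 65934/13.
DWL = ½ × 37 × (1782/13 − 450/13) = 24642/13; fraction = (24642/13) / (65934/13) = 37/99.

DWL / government spending = 37/99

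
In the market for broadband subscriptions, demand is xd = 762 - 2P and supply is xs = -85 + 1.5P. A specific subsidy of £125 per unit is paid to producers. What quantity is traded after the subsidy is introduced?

x' = 2696/7

Pre-subsidy: 762 - 2P = -85 + 1.5P gives P* = 242, x* = 278.
With the subsidy, sellers receive Ps = Pb + 125 for each unit, where Pb is the price buyers pay.
Supply in terms of Pb becomes xs = -85 + 1.5(Pb + 125) = 102.5 + 1.5Pb. Setting this equal to demand: 762 - 2Pb = 102.5 + 1.5Pb, so Pb = 1319/7.
Sellers receive Ps = 1319/7 + 125 = 2194/7; x' = 762 − 2·(1319/7) = 2696/7.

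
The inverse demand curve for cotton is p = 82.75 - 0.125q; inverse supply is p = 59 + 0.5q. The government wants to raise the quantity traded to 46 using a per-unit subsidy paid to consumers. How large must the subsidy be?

Required subsidy s = 5 per unit

At q = 46, from the demand curve buyers pay pb = 82.75 − 0.125·46 = 77; from the supply curve sellers need ps = 59 + 0.5·46 = 82.
The subsidy must fill the gap: s = ps − pb = 82 − 77 = 5.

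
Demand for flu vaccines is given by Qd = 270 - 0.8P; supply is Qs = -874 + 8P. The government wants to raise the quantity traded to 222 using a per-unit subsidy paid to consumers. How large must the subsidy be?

Required subsidy s = 77 per unit

At Q = 222, invert demand for the buyer price: Pb = (270 − 222)/0.8 = 60; invert supply for the seller price: Ps = (222 − (-874))/8 = 137.
The subsidy must fill the gap: s = Ps − Pb = 137 − 60 = 77.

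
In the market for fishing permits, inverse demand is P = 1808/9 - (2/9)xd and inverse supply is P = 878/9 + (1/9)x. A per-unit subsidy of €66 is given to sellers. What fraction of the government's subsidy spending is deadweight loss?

DWL / government spending = 99/508

Pre-subsidy: 1808/9 - (2/9)x = 878/9 + (1/9)x gives x* = 310 and P* = 132.
With the subsidy, sellers receive Ps = Pb + 66 for each unit, where Pb is the price buyers pay.
On the curves, Pb = 1808/9 - (2/9)x and Ps = 878/9 + (1/9)x; the wedge Ps − Pb = 66 gives 878/9 + (1/9)x − (1808/9 - (2/9)x) = 66, so x' = 508.
Then Pb = 1808/9 − (2/9)·508 = 88 and Ps = 878/9 + (1/9)·508 = 154.
ΔCS = ½(310 + 508)(132 − 88) = 17996; ΔPS = ½(310 + 508)(154 − 132) = 8998.
Government spending = 66 × 508 = 33528.
DWL = ½ × 66 × (508 − 310) = 6534; fraction = 6534 / 33528 = 99/508.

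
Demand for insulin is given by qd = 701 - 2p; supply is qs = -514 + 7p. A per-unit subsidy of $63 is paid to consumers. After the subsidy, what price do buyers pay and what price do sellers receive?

Pre-subsidy: 701 - 2p = -514 + 7p gives p* = 135, q* = 431.
With the rebate, buyers effectively pay pb = ps − 63, where ps is the price sellers receive.
Demand in terms of ps becomes qd = 701 − 2(ps − 63) = 827 - 2ps. Setting this equal to supply: 827 - 2ps = -514 + 7ps, so ps = 149.
Buyers pay pb = 149 − 63 = 86; q' = -514 + 7·149 = 529.

Buyers pay $86; sellers receive $149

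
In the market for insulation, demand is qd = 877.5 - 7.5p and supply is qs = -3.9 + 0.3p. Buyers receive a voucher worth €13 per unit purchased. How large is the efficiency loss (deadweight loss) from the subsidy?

Pre-subsidy: 877.5 - 7.5p = -3.9 + 0.3p gives p* = 113, q* = 30.
With the rebate, buyers effectively pay pb = ps − 13, where ps is the price sellers receive.
Demand in terms of ps becomes qd = 877.5 − 7.5(ps − 13) = 975 - 7.5ps. Setting this equal to supply: 975 - 7.5ps = -3.9 + 0.3ps, so ps = 125.5.
Buyers pay pb = 125.5 − 13 = 112.5; q' = -3.9 + 0.3·125.5 = 33.75.
The subsidy expands output by 33.75 − 30 = 3.75 past the efficient level; on those units the gap between marginal cost and willingness to pay runs from 0 up to 13.
DWL = ½ × 13 × 3.75 = 24.375.

Deadweight loss = €24.375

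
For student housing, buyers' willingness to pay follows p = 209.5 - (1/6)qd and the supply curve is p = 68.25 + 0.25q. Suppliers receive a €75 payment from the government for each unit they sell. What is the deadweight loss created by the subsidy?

Pre-subsidy: 209.5 - (1/6)q = 68.25 + 0.25q gives q* = 339 and p* = 153.
With the subsidy, sellers receive ps = pb + 75 for each unit, where pb is the price buyers pay.
On the curves, pb = 209.5 - (1/6)q and ps = 68.25 + 0.25q; the wedge ps − pb = 75 gives 68.25 + 0.25q − (209.5 - (1/6)q) = 75, so q' = 519.
Then pb = 209.5 − (1/6)·519 = 123 and ps = 68.25 + 0.25·519 = 198.
The subsidy expands output by 519 − 339 = 180 past the efficient level; on those units the gap between marginal cost and willingness to pay runs from 0 up to 75.
DWL = ½ × 75 × 180 = 6750.

Deadweight loss = €6750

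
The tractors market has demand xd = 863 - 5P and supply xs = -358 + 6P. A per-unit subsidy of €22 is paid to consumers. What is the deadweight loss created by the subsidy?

Deadweight loss = €660

Pre-subsidy: 863 - 5P = -358 + 6P gives P* = 111, x* = 308.
With the rebate, buyers effectively pay Pb = Ps − 22, where Ps is the price sellers receive.
Demand in terms of Ps becomes xd = 863 − 5(Ps − 22) = 973 - 5Ps. Setting this equal to supply: 973 - 5Ps = -358 + 6Ps, so Ps = 121.
Buyers pay Pb = 121 − 22 = 99; x' = -358 + 6·121 = 368.
The subsidy expands output by 368 − 308 = 60 past the efficient level; on those units the gap between marginal cost and willingness to pay runs from 0 up to 22.
DWL = ½ × 22 × 60 = 660.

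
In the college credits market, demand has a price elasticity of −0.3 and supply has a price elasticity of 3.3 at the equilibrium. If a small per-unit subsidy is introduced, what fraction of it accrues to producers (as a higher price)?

Producer share = 1/12

For a small subsidy around the equilibrium, the benefit split depends on the relative slopes, which at a point are proportional to the elasticities.
Buyer share = εs/(εs + |εd|) = 3.3/(3.3 + 0.3) = 11/12; seller share = |εd|/(εs + |εd|) = 1/12.
So producers capture 1/12 of the subsidy.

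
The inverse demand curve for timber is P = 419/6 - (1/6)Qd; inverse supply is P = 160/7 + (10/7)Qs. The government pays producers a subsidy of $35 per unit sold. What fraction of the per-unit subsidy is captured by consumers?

Consumer share = 7/67

Pre-subsidy: 419/6 - (1/6)Q = 160/7 + (10/7)Q gives Q* = 1973/67 and P* = 4350/67.
With the subsidy, sellers receive Ps = Pb + 35 for each unit, where Pb is the price buyers pay.
On the curves, Pb = 419/6 - (1/6)Q and Ps = 160/7 + (10/7)Q; the wedge Ps − Pb = 35 gives 160/7 + (10/7)Q − (419/6 - (1/6)Q) = 35, so Q' = 3443/67.
Then Pb = 419/6 − (1/6)·(3443/67) = 4105/67 and Ps = 160/7 + (10/7)·(3443/67) = 6450/67.
Buyers' price falls by P* − Pb = 4350/67 − 4105/67 = 245/67; sellers' price rises by Ps − P* = 6450/67 − 4350/67 = 2100/67.
So consumers capture (245/67)/35 = 7/67 of each unit of subsidy.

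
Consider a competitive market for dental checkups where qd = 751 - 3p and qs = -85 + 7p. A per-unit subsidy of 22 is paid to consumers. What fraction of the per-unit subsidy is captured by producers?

Producer share = 0.3

Pre-subsidy: 751 - 3p = -85 + 7p gives p* = 83.6, q* = 500.2.
With the rebate, buyers effectively pay pb = ps − 22, where ps is the price sellers receive.
Demand in terms of ps becomes qd = 751 − 3(ps − 22) = 817 - 3ps. Setting this equal to supply: 817 - 3ps = -85 + 7ps, so ps = 90.2.
Buyers pay pb = 90.2 − 22 = 68.2; q' = -85 + 7·90.2 = 546.4.
Buyers' price falls by p* − pb = 83.6 − 68.2 = 15.4; sellers' price rises by ps − p* = 90.2 − 83.6 = 6.6.
So producers capture 6.6/22 = 0.3 of each unit of subsidy.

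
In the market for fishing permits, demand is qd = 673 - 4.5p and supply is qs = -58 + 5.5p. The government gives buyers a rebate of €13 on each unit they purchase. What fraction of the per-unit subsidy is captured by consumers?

Consumer share = 0.55

Pre-subsidy: 673 - 4.5p = -58 + 5.5p gives p* = 73.1, q* = 344.05.
With the rebate, buyers effectively pay pb = ps − 13, where ps is the price sellers receive.
Demand in terms of ps becomes qd = 673 − 4.5(ps − 13) = 731.5 - 4.5ps. Setting this equal to supply: 731.5 - 4.5ps = -58 + 5.5ps, so ps = 78.95.
Buyers pay pb = 78.95 − 13 = 65.95; q' = -58 + 5.5·78.95 = 376.225.
Buyers' price falls by p* − pb = 73.1 − 65.95 = 7.15; sellers' price rises by ps − p* = 78.95 − 73.1 = 5.85.
So consumers capture 7.15/13 = 0.55 of each unit of subsidy.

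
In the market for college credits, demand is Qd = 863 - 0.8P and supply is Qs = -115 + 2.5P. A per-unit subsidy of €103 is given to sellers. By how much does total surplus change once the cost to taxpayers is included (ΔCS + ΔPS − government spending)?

Pre-subsidy: 863 - 0.8P = -115 + 2.5P gives P* = 3260/11, Q* = 6885/11.
With the subsidy, sellers receive Ps = Pb + 103 for each unit, where Pb is the price buyers pay.
Supply in terms of Pb becomes Qs = -115 + 2.5(Pb + 103) = 142.5 + 2.5Pb. Setting this equal to demand: 863 - 0.8Pb = 142.5 + 2.5Pb, so Pb = 655/3.
Sellers receive Ps = 655/3 + 103 = 964/3; Q' = 863 − 0.8·(655/3) = 2065/3.
ΔCS = ½(6885/11 + 2065/3)(3260/11 − 655/3) = 55838875/1089; ΔPS = ½(6885/11 + 2065/3)(964/3 − 3260/11) = 17868440/1089.
Government spending = 103 × 2065/3 = 212695/3.
Net change = 55838875/1089 + 17868440/1089 − 212695/3 = -106090/33. The loss equals the DWL triangle ½·103·2060/33.

Net change in total surplus = -106090/33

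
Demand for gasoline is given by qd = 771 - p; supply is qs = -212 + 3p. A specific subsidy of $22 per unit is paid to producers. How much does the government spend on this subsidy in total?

Government cost = $11918.5

Pre-subsidy: 771 - p = -212 + 3p gives p* = 245.75, q* = 525.25.
With the subsidy, sellers receive ps = pb + 22 for each unit, where pb is the price buyers pay.
Supply in terms of pb becomes qs = -212 + 3(pb + 22) = -146 + 3pb. Setting this equal to demand: 771 - pb = -146 + 3pb, so pb = 229.25.
Sellers receive ps = 229.25 + 22 = 251.25; q' = 771 − 1·229.25 = 541.75.
Government outlay = subsidy × quantity = 22 × 541.75 = 11918.5.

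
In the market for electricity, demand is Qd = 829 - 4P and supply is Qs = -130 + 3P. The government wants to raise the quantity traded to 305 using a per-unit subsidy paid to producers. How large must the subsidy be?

Required subsidy s = 14 per unit

At Q = 305, invert demand for the buyer price: Pb = (829 − 305)/4 = 131; invert supply for the seller price: Ps = (305 − (-130))/3 = 145.
The subsidy must fill the gap: s = Ps − Pb = 145 − 131 = 14.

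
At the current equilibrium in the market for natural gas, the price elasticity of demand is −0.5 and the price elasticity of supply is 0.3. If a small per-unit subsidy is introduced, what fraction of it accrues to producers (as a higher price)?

For a small subsidy around the equilibrium, the benefit split depends on the relative slopes, which at a point are proportional to the elasticities.
Buyer share = εs/(εs + |εd|) = 0.3/(0.3 + 0.5) = 0.375; seller share = |εd|/(εs + |εd|) = 0.625.
So producers capture 0.625 of the subsidy.

Producer share = 0.625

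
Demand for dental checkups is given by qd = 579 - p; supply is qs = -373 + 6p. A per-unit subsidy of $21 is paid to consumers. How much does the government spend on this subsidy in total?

Government cost = $9681

Pre-subsidy: 579 - p = -373 + 6p gives p* = 136, q* = 443.
With the rebate, buyers effectively pay pb = ps − 21, where ps is the price sellers receive.
Demand in terms of ps becomes qd = 579 − 1(ps − 21) = 600 - ps. Setting this equal to supply: 600 - ps = -373 + 6ps, so ps = 139.
Buyers pay pb = 139 − 21 = 118; q' = -373 + 6·139 = 461.
Government outlay = subsidy × quantity = 21 × 461 = 9681.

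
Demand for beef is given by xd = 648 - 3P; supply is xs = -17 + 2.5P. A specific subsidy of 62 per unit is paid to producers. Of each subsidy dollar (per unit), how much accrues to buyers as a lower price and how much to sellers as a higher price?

Pre-subsidy: 648 - 3P = -17 + 2.5P gives P* = 1330/11, x* = 3138/11.
With the subsidy, sellers receive Ps = Pb + 62 for each unit, where Pb is the price buyers pay.
Supply in terms of Pb becomes xs = -17 + 2.5(Pb + 62) = 138 + 2.5Pb. Setting this equal to demand: 648 - 3Pb = 138 + 2.5Pb, so Pb = 1020/11.
Sellers receive Ps = 1020/11 + 62 = 1702/11; x' = 648 − 3·(1020/11) = 4068/11.
Buyers' price falls by P* − Pb = 1330/11 − 1020/11 = 310/11; sellers' price rises by Ps − P* = 1702/11 − 1330/11 = 372/11.

Buyers gain 310/11 per unit; sellers gain 372/11 per unit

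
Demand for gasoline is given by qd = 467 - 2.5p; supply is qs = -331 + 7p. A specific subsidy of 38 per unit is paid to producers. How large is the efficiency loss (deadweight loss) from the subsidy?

Deadweight loss = 1330

Pre-subsidy: 467 - 2.5p = -331 + 7p gives p* = 84, q* = 257.
With the subsidy, sellers receive ps = pb + 38 for each unit, where pb is the price buyers pay.
Supply in terms of pb becomes qs = -331 + 7(pb + 38) = -65 + 7pb. Setting this equal to demand: 467 - 2.5pb = -65 + 7pb, so pb = 56.
Sellers receive ps = 56 + 38 = 94; q' = 467 − 2.5·56 = 327.
The subsidy expands output by 327 − 257 = 70 past the efficient level; on those units the gap between marginal cost and willingness to pay runs from 0 up to 38.
DWL = ½ × 38 × 70 = 1330.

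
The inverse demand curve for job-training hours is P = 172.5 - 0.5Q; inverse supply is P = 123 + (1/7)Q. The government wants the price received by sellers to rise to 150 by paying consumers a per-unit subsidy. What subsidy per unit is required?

Required subsidy s = 72 per unit

At a seller price of 150, quantity supplied is -861 + 7·150 = 189.
Buyers absorb 189 only when they pay Pb = 172.5 − 0.5·189 = 78.
s = Ps − Pb = 150 − 78 = 72.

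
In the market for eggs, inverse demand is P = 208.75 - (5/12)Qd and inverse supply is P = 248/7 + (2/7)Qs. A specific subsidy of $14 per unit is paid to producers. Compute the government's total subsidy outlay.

Government cost = 220290/59

Pre-subsidy: 208.75 - (5/12)Q = 248/7 + (2/7)Q gives Q* = 14559/59 and P* = 6250/59.
With the subsidy, sellers receive Ps = Pb + 14 for each unit, where Pb is the price buyers pay.
On the curves, Pb = 208.75 - (5/12)Q and Ps = 248/7 + (2/7)Q; the wedge Ps − Pb = 14 gives 248/7 + (2/7)Q − (208.75 - (5/12)Q) = 14, so Q' = 15735/59.
Then Pb = 208.75 − (5/12)·(15735/59) = 5760/59 and Ps = 248/7 + (2/7)·(15735/59) = 6586/59.
Government outlay = subsidy × quantity = 14 × 15735/59 = 220290/59.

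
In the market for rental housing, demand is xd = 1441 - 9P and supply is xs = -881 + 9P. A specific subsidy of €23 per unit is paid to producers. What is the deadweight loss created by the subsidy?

Deadweight loss = €1190.25

Pre-subsidy: 1441 - 9P = -881 + 9P gives P* = 129, x* = 280.
With the subsidy, sellers receive Ps = Pb + 23 for each unit, where Pb is the price buyers pay.
Supply in terms of Pb becomes xs = -881 + 9(Pb + 23) = -674 + 9Pb. Setting this equal to demand: 1441 - 9Pb = -674 + 9Pb, so Pb = 117.5.
Sellers receive Ps = 117.5 + 23 = 140.5; x' = 1441 − 9·117.5 = 383.5.
The subsidy expands output by 383.5 − 280 = 103.5 past the efficient level; on those units the gap between marginal cost and willingness to pay runs from 0 up to 23.
DWL = ½ × 23 × 103.5 = 1190.25.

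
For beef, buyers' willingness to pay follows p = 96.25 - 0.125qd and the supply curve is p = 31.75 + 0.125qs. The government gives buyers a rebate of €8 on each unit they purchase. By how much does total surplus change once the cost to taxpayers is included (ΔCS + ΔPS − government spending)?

Net change in total surplus = -€128

Pre-subsidy: 96.25 - 0.125q = 31.75 + 0.125q gives q* = 258 and p* = 64.
With the rebate, buyers effectively pay pb = ps − 8, where ps is the price sellers receive.
On the curves, pb = 96.25 - 0.125q and ps = 31.75 + 0.125q; the wedge ps − pb = 8 gives 31.75 + 0.125q − (96.25 - 0.125q) = 8, so q' = 290.
Then pb = 96.25 − 0.125·290 = 60 and ps = 31.75 + 0.125·290 = 68.
ΔCS = ½(258 + 290)(64 − 60) = 1096; ΔPS = ½(258 + 290)(68 − 64) = 1096.
Government spending = 8 × 290 = 2320.
Net change = 1096 + 1096 − 2320 = -128. The loss equals the DWL triangle ½·8·32.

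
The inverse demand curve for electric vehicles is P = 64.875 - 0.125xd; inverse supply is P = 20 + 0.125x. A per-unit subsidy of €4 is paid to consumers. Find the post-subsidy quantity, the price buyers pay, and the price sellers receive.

x' = 195.5; buyers pay €40.4375; sellers receive €44.4375

Pre-subsidy: 64.875 - 0.125x = 20 + 0.125x gives x* = 179.5 and P* = 42.4375.
With the rebate, buyers effectively pay Pb = Ps − 4, where Ps is the price sellers receive.
On the curves, Pb = 64.875 - 0.125x and Ps = 20 + 0.125x; the wedge Ps − Pb = 4 gives 20 + 0.125x − (64.875 - 0.125x) = 4, so x' = 195.5.
Then Pb = 64.875 − 0.125·195.5 = 40.4375 and Ps = 20 + 0.125·195.5 = 44.4375.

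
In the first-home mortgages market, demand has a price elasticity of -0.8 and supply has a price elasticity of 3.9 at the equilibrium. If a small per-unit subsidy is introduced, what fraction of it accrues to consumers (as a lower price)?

Consumer share = 39/47

For a small subsidy around the equilibrium, the benefit split depends on the relative slopes, which at a point are proportional to the elasticities.
Buyer share = εs/(εs + |εd|) = 3.9/(3.9 + 0.8) = 39/47; seller share = |εd|/(εs + |εd|) = 8/47.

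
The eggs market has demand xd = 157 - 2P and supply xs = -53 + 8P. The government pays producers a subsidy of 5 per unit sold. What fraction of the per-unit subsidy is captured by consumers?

Consumer share = 0.8

Pre-subsidy: 157 - 2P = -53 + 8P gives P* = 21, x* = 115.
With the subsidy, sellers receive Ps = Pb + 5 for each unit, where Pb is the price buyers pay.
Supply in terms of Pb becomes xs = -53 + 8(Pb + 5) = -13 + 8Pb. Setting this equal to demand: 157 - 2Pb = -13 + 8Pb, so Pb = 17.
Sellers receive Ps = 17 + 5 = 22; x' = 157 − 2·17 = 123.
Buyers' price falls by P* − Pb = 21 − 17 = 4; sellers' price rises by Ps − P* = 22 − 21 = 1.
So consumers capture 4/5 = 0.8 of each unit of subsidy.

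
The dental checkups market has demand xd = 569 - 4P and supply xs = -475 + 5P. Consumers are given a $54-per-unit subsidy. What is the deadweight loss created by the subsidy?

Deadweight loss = $3240

Pre-subsidy: 569 - 4P = -475 + 5P gives P* = 116, x* = 105.
With the rebate, buyers effectively pay Pb = Ps − 54, where Ps is the price sellers receive.
Demand in terms of Ps becomes xd = 569 − 4(Ps − 54) = 785 - 4Ps. Setting this equal to supply: 785 - 4Ps = -475 + 5Ps, so Ps = 140.
Buyers pay Pb = 140 − 54 = 86; x' = -475 + 5·140 = 225.
The subsidy expands output by 225 − 105 = 120 past the efficient level; on those units the gap between marginal cost and willingness to pay runs from 0 up to 54.
DWL = ½ × 54 × 120 = 3240.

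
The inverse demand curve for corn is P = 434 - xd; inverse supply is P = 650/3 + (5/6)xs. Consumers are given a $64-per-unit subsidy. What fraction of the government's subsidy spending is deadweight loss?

DWL / government spending = 24/211

Pre-subsidy: 434 - x = 650/3 + (5/6)x gives x* = 1304/11 and P* = 3470/11.
With the rebate, buyers effectively pay Pb = Ps − 64, where Ps is the price sellers receive.
On the curves, Pb = 434 - x and Ps = 650/3 + (5/6)x; the wedge Ps − Pb = 64 gives 650/3 + (5/6)x − (434 - x) = 64, so x' = 1688/11.
Then Pb = 434 − 1·(1688/11) = 3086/11 and Ps = 650/3 + (5/6)·(1688/11) = 3790/11.
ΔCS = ½(1304/11 + 1688/11)(3470/11 − 3086/11) = 52224/11; ΔPS = ½(1304/11 + 1688/11)(3790/11 − 3470/11) = 43520/11.
Government spending = 64 × 1688/11 = 108032/11.
DWL = ½ × 64 × (1688/11 − 1304/11) = 12288/11; fraction = (12288/11) / (108032/11) = 24/211.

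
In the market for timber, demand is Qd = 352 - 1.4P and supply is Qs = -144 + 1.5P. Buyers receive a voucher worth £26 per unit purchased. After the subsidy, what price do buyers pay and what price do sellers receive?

Pre-subsidy: 352 - 1.4P = -144 + 1.5P gives P* = 4960/29, Q* = 3264/29.
With the rebate, buyers effectively pay Pb = Ps − 26, where Ps is the price sellers receive.
Demand in terms of Ps becomes Qd = 352 − 1.4(Ps − 26) = 388.4 - 1.4Ps. Setting this equal to supply: 388.4 - 1.4Ps = -144 + 1.5Ps, so Ps = 5324/29.
Buyers pay Pb = 5324/29 − 26 = 4570/29; Q' = -144 + 1.5·(5324/29) = 3810/29.

Buyers pay 4570/29; sellers receive 5324/29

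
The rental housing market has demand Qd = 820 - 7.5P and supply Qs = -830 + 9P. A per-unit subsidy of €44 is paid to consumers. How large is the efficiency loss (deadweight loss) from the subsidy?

Deadweight loss = €3960

Pre-subsidy: 820 - 7.5P = -830 + 9P gives P* = 100, Q* = 70.
With the rebate, buyers effectively pay Pb = Ps − 44, where Ps is the price sellers receive.
Demand in terms of Ps becomes Qd = 820 − 7.5(Ps − 44) = 1150 - 7.5Ps. Setting this equal to supply: 1150 - 7.5Ps = -830 + 9Ps, so Ps = 120.
Buyers pay Pb = 120 − 44 = 76; Q' = -830 + 9·120 = 250.
The subsidy expands output by 250 − 70 = 180 past the efficient level; on those units the gap between marginal cost and willingness to pay runs from 0 up to 44.
DWL = ½ × 44 × 180 = 3960.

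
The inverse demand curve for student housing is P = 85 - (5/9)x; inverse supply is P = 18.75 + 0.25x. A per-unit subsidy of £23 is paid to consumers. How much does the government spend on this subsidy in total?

Government cost = 73899/29

Pre-subsidy: 85 - (5/9)x = 18.75 + 0.25x gives x* = 2385/29 and P* = 1140/29.
With the rebate, buyers effectively pay Pb = Ps − 23, where Ps is the price sellers receive.
On the curves, Pb = 85 - (5/9)x and Ps = 18.75 + 0.25x; the wedge Ps − Pb = 23 gives 18.75 + 0.25x − (85 - (5/9)x) = 23, so x' = 3213/29.
Then Pb = 85 − (5/9)·(3213/29) = 680/29 and Ps = 18.75 + 0.25·(3213/29) = 1347/29.
Government outlay = subsidy × quantity = 23 × 3213/29 = 73899/29.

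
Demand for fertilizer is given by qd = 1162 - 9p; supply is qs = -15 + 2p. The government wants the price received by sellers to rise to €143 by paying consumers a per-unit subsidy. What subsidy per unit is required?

Required subsidy s = €44 per unit

At a seller price of 143, quantity supplied is -15 + 2·143 = 271.
Buyers absorb 271 only when they pay pb with 1162 − 9·pb = 271, i.e. pb = 99.
s = ps − pb = 143 − 99 = 44.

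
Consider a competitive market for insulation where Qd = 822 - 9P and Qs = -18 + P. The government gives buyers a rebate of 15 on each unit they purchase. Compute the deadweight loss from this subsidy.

Pre-subsidy: 822 - 9P = -18 + P gives P* = 84, Q* = 66.
With the rebate, buyers effectively pay Pb = Ps − 15, where Ps is the price sellers receive.
Demand in terms of Ps becomes Qd = 822 − 9(Ps − 15) = 957 - 9Ps. Setting this equal to supply: 957 - 9Ps = -18 + Ps, so Ps = 97.5.
Buyers pay Pb = 97.5 − 15 = 82.5; Q' = -18 + 1·97.5 = 79.5.
The subsidy expands output by 79.5 − 66 = 13.5 past the efficient level; on those units the gap between marginal cost and willingness to pay runs from 0 up to 15.
DWL = ½ × 15 × 13.5 = 101.25.

Deadweight loss = 101.25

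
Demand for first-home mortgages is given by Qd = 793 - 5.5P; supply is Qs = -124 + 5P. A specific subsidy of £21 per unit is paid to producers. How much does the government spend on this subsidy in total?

Pre-subsidy: 793 - 5.5P = -124 + 5P gives P* = 262/3, Q* = 938/3.
With the subsidy, sellers receive Ps = Pb + 21 for each unit, where Pb is the price buyers pay.
Supply in terms of Pb becomes Qs = -124 + 5(Pb + 21) = -19 + 5Pb. Setting this equal to demand: 793 - 5.5Pb = -19 + 5Pb, so Pb = 232/3.
Sellers receive Ps = 232/3 + 21 = 295/3; Q' = 793 − 5.5·(232/3) = 1103/3.
Government outlay = subsidy × quantity = 21 × 1103/3 = 7721.

Government cost = £7721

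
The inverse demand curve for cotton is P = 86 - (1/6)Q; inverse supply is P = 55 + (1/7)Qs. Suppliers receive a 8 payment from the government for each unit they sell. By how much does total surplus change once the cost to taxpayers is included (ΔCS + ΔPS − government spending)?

Pre-subsidy: 86 - (1/6)Q = 55 + (1/7)Q gives Q* = 1302/13 and P* = 901/13.
With the subsidy, sellers receive Ps = Pb + 8 for each unit, where Pb is the price buyers pay.
On the curves, Pb = 86 - (1/6)Q and Ps = 55 + (1/7)Q; the wedge Ps − Pb = 8 gives 55 + (1/7)Q − (86 - (1/6)Q) = 8, so Q' = 126.
Then Pb = 86 − (1/6)·126 = 65 and Ps = 55 + (1/7)·126 = 73.
ΔCS = ½(1302/13 + 126)(901/13 − 65) = 82320/169; ΔPS = ½(1302/13 + 126)(73 − 901/13) = 70560/169.
Government spending = 8 × 126 = 1008.
Net change = 82320/169 + 70560/169 − 1008 = -1344/13. The loss equals the DWL triangle ½·8·336/13.

Net change in total surplus = -1344/13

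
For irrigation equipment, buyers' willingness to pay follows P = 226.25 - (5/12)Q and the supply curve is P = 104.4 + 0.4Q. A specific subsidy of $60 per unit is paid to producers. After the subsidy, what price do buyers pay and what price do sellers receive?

Pre-subsidy: 226.25 - (5/12)Q = 104.4 + 0.4Q gives Q* = 7311/49 and P* = 8040/49.
With the subsidy, sellers receive Ps = Pb + 60 for each unit, where Pb is the price buyers pay.
On the curves, Pb = 226.25 - (5/12)Q and Ps = 104.4 + 0.4Q; the wedge Ps − Pb = 60 gives 104.4 + 0.4Q − (226.25 - (5/12)Q) = 60, so Q' = 10911/49.
Then Pb = 226.25 − (5/12)·(10911/49) = 6540/49 and Ps = 104.4 + 0.4·(10911/49) = 9480/49.

Buyers pay 6540/49; sellers receive 9480/49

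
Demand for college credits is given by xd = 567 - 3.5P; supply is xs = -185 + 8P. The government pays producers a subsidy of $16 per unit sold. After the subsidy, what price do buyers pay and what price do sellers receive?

Pre-subsidy: 567 - 3.5P = -185 + 8P gives P* = 1504/23, x* = 7777/23.
With the subsidy, sellers receive Ps = Pb + 16 for each unit, where Pb is the price buyers pay.
Supply in terms of Pb becomes xs = -185 + 8(Pb + 16) = -57 + 8Pb. Setting this equal to demand: 567 - 3.5Pb = -57 + 8Pb, so Pb = 1248/23.
Sellers receive Ps = 1248/23 + 16 = 1616/23; x' = 567 − 3.5·(1248/23) = 8673/23.

Buyers pay 1248/23; sellers receive 1616/23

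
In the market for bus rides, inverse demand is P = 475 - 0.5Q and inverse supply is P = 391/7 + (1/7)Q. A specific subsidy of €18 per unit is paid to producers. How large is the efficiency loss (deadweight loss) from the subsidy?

Deadweight loss = €252

Pre-subsidy: 475 - 0.5Q = 391/7 + (1/7)Q gives Q* = 652 and P* = 149.
With the subsidy, sellers receive Ps = Pb + 18 for each unit, where Pb is the price buyers pay.
On the curves, Pb = 475 - 0.5Q and Ps = 391/7 + (1/7)Q; the wedge Ps − Pb = 18 gives 391/7 + (1/7)Q − (475 - 0.5Q) = 18, so Q' = 680.
Then Pb = 475 − 0.5·680 = 135 and Ps = 391/7 + (1/7)·680 = 153.
The subsidy expands output by 680 − 652 = 28 past the efficient level; on those units the gap between marginal cost and willingness to pay runs from 0 up to 18.
DWL = ½ × 18 × 28 = 252.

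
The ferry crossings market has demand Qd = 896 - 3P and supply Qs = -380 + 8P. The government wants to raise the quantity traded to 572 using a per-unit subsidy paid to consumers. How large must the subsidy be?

Required subsidy s = 11 per unit

At Q = 572, invert demand for the buyer price: Pb = (896 − 572)/3 = 108; invert supply for the seller price: Ps = (572 − (-380))/8 = 119.
The subsidy must fill the gap: s = Ps − Pb = 119 − 108 = 11.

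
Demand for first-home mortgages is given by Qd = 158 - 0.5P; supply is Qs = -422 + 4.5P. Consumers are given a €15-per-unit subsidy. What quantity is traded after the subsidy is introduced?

Pre-subsidy: 158 - 0.5P = -422 + 4.5P gives P* = 116, Q* = 100.
With the rebate, buyers effectively pay Pb = Ps − 15, where Ps is the price sellers receive.
Demand in terms of Ps becomes Qd = 158 − 0.5(Ps − 15) = 165.5 - 0.5Ps. Setting this equal to supply: 165.5 - 0.5Ps = -422 + 4.5Ps, so Ps = 117.5.
Buyers pay Pb = 117.5 − 15 = 102.5; Q' = -422 + 4.5·117.5 = 106.75.

Q' = 106.75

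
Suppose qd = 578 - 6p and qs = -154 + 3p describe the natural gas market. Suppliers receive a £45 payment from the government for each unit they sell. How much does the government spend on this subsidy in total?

Pre-subsidy: 578 - 6p = -154 + 3p gives p* = 244/3, q* = 90.
With the subsidy, sellers receive ps = pb + 45 for each unit, where pb is the price buyers pay.
Supply in terms of pb becomes qs = -154 + 3(pb + 45) = -19 + 3pb. Setting this equal to demand: 578 - 6pb = -19 + 3pb, so pb = 199/3.
Sellers receive ps = 199/3 + 45 = 334/3; q' = 578 − 6·(199/3) = 180.
Government outlay = subsidy × quantity = 45 × 180 = 8100.

Government cost = £8100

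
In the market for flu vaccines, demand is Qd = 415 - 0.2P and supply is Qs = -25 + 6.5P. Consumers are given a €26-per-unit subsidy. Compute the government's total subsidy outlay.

Pre-subsidy: 415 - 0.2P = -25 + 6.5P gives P* = 4400/67, Q* = 26925/67.
With the rebate, buyers effectively pay Pb = Ps − 26, where Ps is the price sellers receive.
Demand in terms of Ps becomes Qd = 415 − 0.2(Ps − 26) = 420.2 - 0.2Ps. Setting this equal to supply: 420.2 - 0.2Ps = -25 + 6.5Ps, so Ps = 4452/67.
Buyers pay Pb = 4452/67 − 26 = 2710/67; Q' = -25 + 6.5·(4452/67) = 27263/67.
Government outlay = subsidy × quantity = 26 × 27263/67 = 708838/67.

Government cost = 708838/67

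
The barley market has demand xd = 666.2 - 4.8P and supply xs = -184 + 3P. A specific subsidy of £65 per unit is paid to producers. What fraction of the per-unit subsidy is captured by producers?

Pre-subsidy: 666.2 - 4.8P = -184 + 3P gives P* = 109, x* = 143.
With the subsidy, sellers receive Ps = Pb + 65 for each unit, where Pb is the price buyers pay.
Supply in terms of Pb becomes xs = -184 + 3(Pb + 65) = 11 + 3Pb. Setting this equal to demand: 666.2 - 4.8Pb = 11 + 3Pb, so Pb = 84.
Sellers receive Ps = 84 + 65 = 149; x' = 666.2 − 4.8·84 = 263.
Buyers' price falls by P* − Pb = 109 − 84 = 25; sellers' price rises by Ps − P* = 149 − 109 = 40.
So producers capture 40/65 = 8/13 of each unit of subsidy.

Producer share = 8/13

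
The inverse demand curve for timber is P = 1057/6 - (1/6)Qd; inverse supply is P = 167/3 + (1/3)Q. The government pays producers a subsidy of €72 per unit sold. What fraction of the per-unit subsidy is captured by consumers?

Consumer share = 1/3

Pre-subsidy: 1057/6 - (1/6)Q = 167/3 + (1/3)Q gives Q* = 241 and P* = 136.
With the subsidy, sellers receive Ps = Pb + 72 for each unit, where Pb is the price buyers pay.
On the curves, Pb = 1057/6 - (1/6)Q and Ps = 167/3 + (1/3)Q; the wedge Ps − Pb = 72 gives 167/3 + (1/3)Q − (1057/6 - (1/6)Q) = 72, so Q' = 385.
Then Pb = 1057/6 − (1/6)·385 = 112 and Ps = 167/3 + (1/3)·385 = 184.
Buyers' price falls by P* − Pb = 136 − 112 = 24; sellers' price rises by Ps − P* = 184 − 136 = 48.
So consumers capture 24/72 = 1/3 of each unit of subsidy.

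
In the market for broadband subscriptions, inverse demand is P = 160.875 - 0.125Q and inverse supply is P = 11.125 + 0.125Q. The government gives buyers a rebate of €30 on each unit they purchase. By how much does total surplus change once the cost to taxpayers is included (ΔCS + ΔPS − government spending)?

Net change in total surplus = -€1800

Pre-subsidy: 160.875 - 0.125Q = 11.125 + 0.125Q gives Q* = 599 and P* = 86.
With the rebate, buyers effectively pay Pb = Ps − 30, where Ps is the price sellers receive.
On the curves, Pb = 160.875 - 0.125Q and Ps = 11.125 + 0.125Q; the wedge Ps − Pb = 30 gives 11.125 + 0.125Q − (160.875 - 0.125Q) = 30, so Q' = 719.
Then Pb = 160.875 − 0.125·719 = 71 and Ps = 11.125 + 0.125·719 = 101.
ΔCS = ½(599 + 719)(86 − 71) = 9885; ΔPS = ½(599 + 719)(101 − 86) = 9885.
Government spending = 30 × 719 = 21570.
Net change = 9885 + 9885 − 21570 = -1800. The loss equals the DWL triangle ½·30·120.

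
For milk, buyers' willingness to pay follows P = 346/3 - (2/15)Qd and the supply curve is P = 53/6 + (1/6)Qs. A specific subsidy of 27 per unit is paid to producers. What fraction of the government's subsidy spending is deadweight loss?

DWL / government spending = 9/89

Pre-subsidy: 346/3 - (2/15)Q = 53/6 + (1/6)Q gives Q* = 355 and P* = 68.
With the subsidy, sellers receive Ps = Pb + 27 for each unit, where Pb is the price buyers pay.
On the curves, Pb = 346/3 - (2/15)Q and Ps = 53/6 + (1/6)Q; the wedge Ps − Pb = 27 gives 53/6 + (1/6)Q − (346/3 - (2/15)Q) = 27, so Q' = 445.
Then Pb = 346/3 − (2/15)·445 = 56 and Ps = 53/6 + (1/6)·445 = 83.
ΔCS = ½(355 + 445)(68 − 56) = 4800; ΔPS = ½(355 + 445)(83 − 68) = 6000.
Government spending = 27 × 445 = 12015.
DWL = ½ × 27 × (445 − 355) = 1215; fraction = 1215 / 12015 = 9/89.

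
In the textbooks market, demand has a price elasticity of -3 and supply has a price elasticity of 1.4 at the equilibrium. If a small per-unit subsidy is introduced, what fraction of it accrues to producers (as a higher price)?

For a small subsidy around the equilibrium, the benefit split depends on the relative slopes, which at a point are proportional to the elasticities.
Buyer share = εs/(εs + |εd|) = 1.4/(1.4 + 3) = 7/22; seller share = |εd|/(εs + |εd|) = 15/22.
So producers capture 15/22 of the subsidy.

Producer share = 15/22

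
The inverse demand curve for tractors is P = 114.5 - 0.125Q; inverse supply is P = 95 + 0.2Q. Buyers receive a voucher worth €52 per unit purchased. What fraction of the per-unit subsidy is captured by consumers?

Pre-subsidy: 114.5 - 0.125Q = 95 + 0.2Q gives Q* = 60 and P* = 107.
With the rebate, buyers effectively pay Pb = Ps − 52, where Ps is the price sellers receive.
On the curves, Pb = 114.5 - 0.125Q and Ps = 95 + 0.2Q; the wedge Ps − Pb = 52 gives 95 + 0.2Q − (114.5 - 0.125Q) = 52, so Q' = 220.
Then Pb = 114.5 − 0.125·220 = 87 and Ps = 95 + 0.2·220 = 139.
Buyers' price falls by P* − Pb = 107 − 87 = 20; sellers' price rises by Ps − P* = 139 − 107 = 32.
So consumers capture 20/52 = 5/13 of each unit of subsidy.

Consumer share = 5/13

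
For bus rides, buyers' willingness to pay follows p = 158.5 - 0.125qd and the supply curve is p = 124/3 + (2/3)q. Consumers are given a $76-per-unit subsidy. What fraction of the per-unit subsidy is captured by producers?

Producer share = 16/19

Pre-subsidy: 158.5 - 0.125q = 124/3 + (2/3)q gives q* = 148 and p* = 140.
With the rebate, buyers effectively pay pb = ps − 76, where ps is the price sellers receive.
On the curves, pb = 158.5 - 0.125q and ps = 124/3 + (2/3)q; the wedge ps − pb = 76 gives 124/3 + (2/3)q − (158.5 - 0.125q) = 76, so q' = 244.
Then pb = 158.5 − 0.125·244 = 128 and ps = 124/3 + (2/3)·244 = 204.
Buyers' price falls by p* − pb = 140 − 128 = 12; sellers' price rises by ps − p* = 204 − 140 = 64.
So producers capture 64/76 = 16/19 of each unit of subsidy.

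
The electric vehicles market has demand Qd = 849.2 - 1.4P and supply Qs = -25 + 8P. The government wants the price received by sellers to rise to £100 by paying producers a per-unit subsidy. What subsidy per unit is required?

Required subsidy s = £47 per unit

At a seller price of 100, quantity supplied is -25 + 8·100 = 775.
Buyers absorb 775 only when they pay Pb with 849.2 − 1.4·Pb = 775, i.e. Pb = 53.
s = Ps − Pb = 100 − 53 = 47.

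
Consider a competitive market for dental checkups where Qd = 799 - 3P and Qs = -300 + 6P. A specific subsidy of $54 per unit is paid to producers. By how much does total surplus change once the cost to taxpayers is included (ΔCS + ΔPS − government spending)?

Pre-subsidy: 799 - 3P = -300 + 6P gives P* = 1099/9, Q* = 1298/3.
With the subsidy, sellers receive Ps = Pb + 54 for each unit, where Pb is the price buyers pay.
Supply in terms of Pb becomes Qs = -300 + 6(Pb + 54) = 24 + 6Pb. Setting this equal to demand: 799 - 3Pb = 24 + 6Pb, so Pb = 775/9.
Sellers receive Ps = 775/9 + 54 = 1261/9; Q' = 799 − 3·(775/9) = 1622/3.
ΔCS = ½(1298/3 + 1622/3)(1099/9 − 775/9) = 17520; ΔPS = ½(1298/3 + 1622/3)(1261/9 − 1099/9) = 8760.
Government spending = 54 × 1622/3 = 29196.
Net change = 17520 + 8760 − 29196 = -2916. The loss equals the DWL triangle ½·54·108.

Net change in total surplus = -$2916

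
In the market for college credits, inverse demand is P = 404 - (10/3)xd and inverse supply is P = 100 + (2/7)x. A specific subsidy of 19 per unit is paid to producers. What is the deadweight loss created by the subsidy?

Deadweight loss = 49.875

Pre-subsidy: 404 - (10/3)x = 100 + (2/7)x gives x* = 84 and P* = 124.
With the subsidy, sellers receive Ps = Pb + 19 for each unit, where Pb is the price buyers pay.
On the curves, Pb = 404 - (10/3)x and Ps = 100 + (2/7)x; the wedge Ps − Pb = 19 gives 100 + (2/7)x − (404 - (10/3)x) = 19, so x' = 89.25.
Then Pb = 404 − (10/3)·89.25 = 106.5 and Ps = 100 + (2/7)·89.25 = 125.5.
The subsidy expands output by 89.25 − 84 = 5.25 past the efficient level; on those units the gap between marginal cost and willingness to pay runs from 0 up to 19.
DWL = ½ × 19 × 5.25 = 49.875.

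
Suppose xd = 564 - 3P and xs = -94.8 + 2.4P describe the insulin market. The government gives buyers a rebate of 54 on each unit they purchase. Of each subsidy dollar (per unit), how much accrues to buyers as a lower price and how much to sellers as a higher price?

Buyers gain 24 per unit; sellers gain 30 per unit

Pre-subsidy: 564 - 3P = -94.8 + 2.4P gives P* = 122, x* = 198.
With the rebate, buyers effectively pay Pb = Ps − 54, where Ps is the price sellers receive.
Demand in terms of Ps becomes xd = 564 − 3(Ps − 54) = 726 - 3Ps. Setting this equal to supply: 726 - 3Ps = -94.8 + 2.4Ps, so Ps = 152.
Buyers pay Pb = 152 − 54 = 98; x' = -94.8 + 2.4·152 = 270.
Buyers' price falls by P* − Pb = 122 − 98 = 24; sellers' price rises by Ps − P* = 152 − 122 = 30.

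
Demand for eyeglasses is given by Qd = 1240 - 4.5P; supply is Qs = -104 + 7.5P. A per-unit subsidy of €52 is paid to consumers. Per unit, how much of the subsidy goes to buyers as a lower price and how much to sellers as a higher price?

Buyers gain €32.5 per unit; sellers gain €19.5 per unit

Pre-subsidy: 1240 - 4.5P = -104 + 7.5P gives P* = 112, Q* = 736.
With the rebate, buyers effectively pay Pb = Ps − 52, where Ps is the price sellers receive.
Demand in terms of Ps becomes Qd = 1240 − 4.5(Ps − 52) = 1474 - 4.5Ps. Setting this equal to supply: 1474 - 4.5Ps = -104 + 7.5Ps, so Ps = 131.5.
Buyers pay Pb = 131.5 − 52 = 79.5; Q' = -104 + 7.5·131.5 = 882.25.
Buyers' price falls by P* − Pb = 112 − 79.5 = 32.5; sellers' price rises by Ps − P* = 131.5 − 112 = 19.5.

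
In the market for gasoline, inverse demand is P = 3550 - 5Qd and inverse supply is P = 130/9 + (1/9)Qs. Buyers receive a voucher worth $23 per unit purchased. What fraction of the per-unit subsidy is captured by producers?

Producer share = 1/46

Pre-subsidy: 3550 - 5Q = 130/9 + (1/9)Q gives Q* = 15910/23 and P* = 2100/23.
With the rebate, buyers effectively pay Pb = Ps − 23, where Ps is the price sellers receive.
On the curves, Pb = 3550 - 5Q and Ps = 130/9 + (1/9)Q; the wedge Ps − Pb = 23 gives 130/9 + (1/9)Q − (3550 - 5Q) = 23, so Q' = 32027/46.
Then Pb = 3550 − 5·(32027/46) = 3165/46 and Ps = 130/9 + (1/9)·(32027/46) = 4223/46.
Buyers' price falls by P* − Pb = 2100/23 − 3165/46 = 22.5; sellers' price rises by Ps − P* = 4223/46 − 2100/23 = 0.5.
So producers capture 0.5/23 = 1/46 of each unit of subsidy.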